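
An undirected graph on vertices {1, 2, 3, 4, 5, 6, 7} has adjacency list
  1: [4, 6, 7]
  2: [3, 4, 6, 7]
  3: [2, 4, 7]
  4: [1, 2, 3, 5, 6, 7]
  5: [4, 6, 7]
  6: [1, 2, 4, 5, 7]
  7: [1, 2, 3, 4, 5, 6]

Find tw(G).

A width-3 tree decomposition is:
Bags: B1 = {2, 4, 6, 7}  B2 = {2, 3, 4, 7}  B3 = {1, 4, 6, 7}  B4 = {4, 5, 6, 7}
Tree: B1–B2, B1–B3, B3–B4
Every bag has size at most 4, so the width is 4 − 1 = 3 and tw(G) ≤ 3. Conversely, {2, 3, 4, 7} is a clique of size 4, and the vertices of any clique must share a bag in every tree decomposition; so some bag has ≥ 4 vertices and tw(G) ≥ 3. Hence tw(G) = 3 exactly.

3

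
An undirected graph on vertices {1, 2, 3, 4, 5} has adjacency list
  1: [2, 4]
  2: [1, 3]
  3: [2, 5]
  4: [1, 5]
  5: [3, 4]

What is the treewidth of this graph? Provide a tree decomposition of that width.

Every bag has size at most 3, so the width is 3 − 1 = 2 and tw(G) ≤ 2. Since 4–5–3–2–1–4 is a cycle in G, G is not acyclic. Forests are exactly the graphs of treewidth ≤ 1, so tw(G) ≥ 2. The upper and lower bounds meet at 2, so that is the treewidth.

Treewidth 2.
One optimal decomposition is:
Bags: B1 = {3, 4, 5}  B2 = {2, 3, 4}  B3 = {1, 2, 4}
Tree: B1–B2, B2–B3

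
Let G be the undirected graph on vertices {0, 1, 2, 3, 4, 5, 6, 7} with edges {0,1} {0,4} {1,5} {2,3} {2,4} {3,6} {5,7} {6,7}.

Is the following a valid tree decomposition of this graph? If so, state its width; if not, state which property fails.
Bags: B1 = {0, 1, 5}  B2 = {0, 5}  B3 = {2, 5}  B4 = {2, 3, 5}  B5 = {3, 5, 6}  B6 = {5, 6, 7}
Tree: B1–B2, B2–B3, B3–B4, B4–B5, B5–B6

A tree decomposition must satisfy three properties: every vertex lies in some bag; for every edge, both endpoints lie together in some bag; and for every vertex, the bags containing it form a connected subtree. Here vertex 4 appears in no bag, so the decomposition is invalid.

No — vertex 4 appears in no bag.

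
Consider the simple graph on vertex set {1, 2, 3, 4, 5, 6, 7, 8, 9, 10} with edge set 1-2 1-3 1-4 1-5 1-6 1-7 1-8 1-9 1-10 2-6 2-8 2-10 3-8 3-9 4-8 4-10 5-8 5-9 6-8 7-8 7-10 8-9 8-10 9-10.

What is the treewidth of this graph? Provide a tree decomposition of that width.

Treewidth 3.
Bags: B1 = {1, 8, 9, 10}  B2 = {1, 2, 8, 10}  B3 = {1, 2, 6, 8}  B4 = {1, 5, 8, 9}  B5 = {1, 3, 8, 9}  B6 = {1, 7, 8, 10}  B7 = {1, 4, 8, 10}
Tree: B1–B2, B2–B3, B1–B4, B1–B5, B1–B6, B1–B7

The largest bag has 4 vertices, giving width 3; this decomposition certifies tw(G) ≤ 3. On the other hand G contains the 4-clique {1, 8, 9, 10}. A clique must lie in a single bag of any decomposition, so no decomposition can have width below 3. Combining the bounds, tw(G) = 3.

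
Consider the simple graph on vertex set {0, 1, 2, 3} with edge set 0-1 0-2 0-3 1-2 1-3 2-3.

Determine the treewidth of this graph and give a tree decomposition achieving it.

A single bag containing all 4 vertices is trivially a valid decomposition of width 3. For the lower bound, the 4 vertices {0, 1, 2, 3} are pairwise adjacent, and any tree decomposition puts a clique entirely inside one bag — forcing width ≥ 3. Hence tw(G) = 3 exactly.

Treewidth 3.
Bags: B1 = {0, 1, 2, 3}
Tree: (single bag)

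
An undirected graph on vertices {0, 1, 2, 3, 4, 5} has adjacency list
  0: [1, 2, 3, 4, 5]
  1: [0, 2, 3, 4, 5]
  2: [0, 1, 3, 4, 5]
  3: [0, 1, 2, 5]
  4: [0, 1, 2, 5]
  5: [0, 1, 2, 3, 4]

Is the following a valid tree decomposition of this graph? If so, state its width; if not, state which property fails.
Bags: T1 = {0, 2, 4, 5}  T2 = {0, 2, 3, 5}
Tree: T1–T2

No — vertex 1 appears in no bag.

A tree decomposition must satisfy three properties: every vertex lies in some bag; for every edge, both endpoints lie together in some bag; and for every vertex, the bags containing it form a connected subtree. Here vertex 1 appears in no bag, so the decomposition is invalid.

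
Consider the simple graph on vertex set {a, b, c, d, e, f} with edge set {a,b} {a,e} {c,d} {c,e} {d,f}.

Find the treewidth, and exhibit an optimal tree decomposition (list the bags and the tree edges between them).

Treewidth 1.
One optimal decomposition is:
Bags: B1 = {d, f}  B2 = {c, d}  B3 = {c, e}  B4 = {a, e}  B5 = {a, b}
Tree: B1–B2, B2–B3, B3–B4, B4–B5

Every bag has size at most 2, so the width is 2 − 1 = 1 and tw(G) ≤ 1. Any graph with an edge has treewidth ≥ 1, and G has the edge f–d. Combining the bounds, tw(G) = 1.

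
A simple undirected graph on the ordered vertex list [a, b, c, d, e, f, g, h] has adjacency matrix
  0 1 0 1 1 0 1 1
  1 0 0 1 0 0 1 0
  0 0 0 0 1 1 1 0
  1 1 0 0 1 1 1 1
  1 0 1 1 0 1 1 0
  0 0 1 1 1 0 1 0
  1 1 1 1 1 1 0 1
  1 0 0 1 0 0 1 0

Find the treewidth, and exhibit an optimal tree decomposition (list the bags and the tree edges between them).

Treewidth 3.
One such decomposition:
Bags: B1 = {c, e, f, g}  B2 = {d, e, f, g}  B3 = {a, d, e, g}  B4 = {a, b, d, g}  B5 = {a, d, g, h}
Tree: B1–B2, B2–B3, B3–B4, B3–B5

The largest bag has 4 vertices, giving width 3; this decomposition certifies tw(G) ≤ 3. Conversely, {a, d, e, g} is a clique of size 4, and the vertices of any clique must share a bag in every tree decomposition; so some bag has ≥ 4 vertices and tw(G) ≥ 3. Hence tw(G) = 3 exactly.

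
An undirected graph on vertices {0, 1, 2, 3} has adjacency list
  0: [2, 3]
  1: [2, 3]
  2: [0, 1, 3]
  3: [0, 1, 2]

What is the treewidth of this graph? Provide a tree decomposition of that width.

The largest bag has 3 vertices, giving width 2; this decomposition certifies tw(G) ≤ 2. Conversely, {0, 2, 3} is a clique of size 3, and the vertices of any clique must share a bag in every tree decomposition; so some bag has ≥ 3 vertices and tw(G) ≥ 2. Hence tw(G) = 2 exactly.

Treewidth 2.
One such decomposition:
Bags: B1 = {1, 2, 3}  B2 = {0, 2, 3}
Tree: B1–B2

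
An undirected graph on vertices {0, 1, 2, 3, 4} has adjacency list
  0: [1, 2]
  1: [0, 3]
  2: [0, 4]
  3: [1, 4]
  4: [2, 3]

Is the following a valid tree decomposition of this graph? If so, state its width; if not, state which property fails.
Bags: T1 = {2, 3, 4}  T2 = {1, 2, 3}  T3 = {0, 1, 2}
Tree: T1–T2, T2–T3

Yes; width 2.

Checking the three conditions: (i) the bags cover all of {0, 1, 2, 3, 4}; (ii) for each edge, some bag contains both endpoints; (iii) the bags containing any fixed vertex form a subtree. All hold, so the decomposition is valid with width 3 − 1 = 2.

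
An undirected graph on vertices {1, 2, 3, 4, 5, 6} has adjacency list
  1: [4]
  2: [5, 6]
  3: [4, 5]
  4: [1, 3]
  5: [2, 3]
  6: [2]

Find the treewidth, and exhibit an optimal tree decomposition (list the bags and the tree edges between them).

Every bag has size at most 2, so the width is 2 − 1 = 1 and tw(G) ≤ 1. Any graph with an edge has treewidth ≥ 1, and G has the edge 1–4. The upper and lower bounds meet at 1, so that is the treewidth.

Treewidth 1.
One such decomposition:
Bags: B1 = {1, 4}  B2 = {3, 4}  B3 = {3, 5}  B4 = {2, 5}  B5 = {2, 6}
Tree: B1–B2, B2–B3, B3–B4, B4–B5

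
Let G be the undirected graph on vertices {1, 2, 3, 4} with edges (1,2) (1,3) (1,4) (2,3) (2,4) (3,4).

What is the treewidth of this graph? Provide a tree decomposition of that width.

With just one bag of size 4, the width is 4 − 1 = 3, so tw(G) ≤ 3. For the lower bound, the 4 vertices {1, 2, 3, 4} are pairwise adjacent, and any tree decomposition puts a clique entirely inside one bag — forcing width ≥ 3. The upper and lower bounds meet at 3, so that is the treewidth.

Treewidth 3.
Bags: B1 = {1, 2, 3, 4}
Tree: (single bag)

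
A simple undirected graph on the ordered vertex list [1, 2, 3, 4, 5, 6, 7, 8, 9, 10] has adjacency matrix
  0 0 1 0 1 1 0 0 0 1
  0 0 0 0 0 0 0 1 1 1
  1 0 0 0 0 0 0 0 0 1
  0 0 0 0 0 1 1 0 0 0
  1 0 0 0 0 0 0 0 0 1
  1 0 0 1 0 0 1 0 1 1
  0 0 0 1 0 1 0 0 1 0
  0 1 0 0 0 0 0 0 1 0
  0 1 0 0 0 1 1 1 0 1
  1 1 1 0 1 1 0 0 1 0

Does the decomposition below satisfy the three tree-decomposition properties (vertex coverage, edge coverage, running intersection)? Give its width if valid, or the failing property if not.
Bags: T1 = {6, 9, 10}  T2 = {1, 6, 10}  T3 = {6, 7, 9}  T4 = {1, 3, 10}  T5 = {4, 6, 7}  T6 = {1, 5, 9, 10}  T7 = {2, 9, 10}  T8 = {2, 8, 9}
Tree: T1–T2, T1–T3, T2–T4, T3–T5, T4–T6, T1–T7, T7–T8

A tree decomposition must satisfy three properties: every vertex lies in some bag; for every edge, both endpoints lie together in some bag; and for every vertex, the bags containing it form a connected subtree. Here bags containing vertex 9 are not connected in the tree, so the decomposition is invalid.

No — bags containing vertex 9 are not connected in the tree.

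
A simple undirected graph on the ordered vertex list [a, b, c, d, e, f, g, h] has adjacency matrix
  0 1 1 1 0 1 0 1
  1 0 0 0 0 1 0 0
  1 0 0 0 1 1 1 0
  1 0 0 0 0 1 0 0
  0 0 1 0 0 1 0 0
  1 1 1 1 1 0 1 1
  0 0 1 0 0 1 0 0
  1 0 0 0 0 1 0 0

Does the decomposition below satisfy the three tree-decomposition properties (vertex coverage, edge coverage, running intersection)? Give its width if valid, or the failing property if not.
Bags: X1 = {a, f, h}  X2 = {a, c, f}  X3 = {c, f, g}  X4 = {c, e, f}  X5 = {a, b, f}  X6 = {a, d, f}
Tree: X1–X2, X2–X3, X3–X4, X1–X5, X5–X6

Vertex coverage: the bags together contain {a, b, c, d, e, f, g, h}, the full vertex set. Edge coverage: each edge of G has both endpoints in at least one bag. Running intersection: for every vertex, the bags containing it form a connected subtree. All three properties hold, so this is a valid tree decomposition of width max|bag| − 1 = 2, and hence tw(G) ≤ 2.

Yes; width 2.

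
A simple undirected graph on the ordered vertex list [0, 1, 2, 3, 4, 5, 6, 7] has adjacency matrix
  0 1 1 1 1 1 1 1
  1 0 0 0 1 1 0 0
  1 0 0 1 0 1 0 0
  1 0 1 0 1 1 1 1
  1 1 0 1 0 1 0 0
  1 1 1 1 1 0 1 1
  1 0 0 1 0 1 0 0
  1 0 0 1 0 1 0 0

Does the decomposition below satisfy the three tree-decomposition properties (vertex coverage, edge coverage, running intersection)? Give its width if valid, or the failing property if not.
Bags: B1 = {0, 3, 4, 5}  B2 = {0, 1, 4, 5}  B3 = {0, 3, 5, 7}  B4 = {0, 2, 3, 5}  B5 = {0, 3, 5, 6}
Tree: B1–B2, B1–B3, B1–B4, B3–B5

Yes; width 3.

Every vertex of G appears in some bag (union = {0, 1, 2, 3, 4, 5, 6, 7}); every edge is covered by a bag; and for each vertex v the set of bags containing v is connected in the bag tree. The decomposition is therefore valid. The largest bag has 4 vertices, so the width is 3.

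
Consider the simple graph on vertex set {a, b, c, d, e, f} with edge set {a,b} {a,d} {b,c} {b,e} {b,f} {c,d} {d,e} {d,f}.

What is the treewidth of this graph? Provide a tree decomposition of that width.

Treewidth 2.
One optimal decomposition is:
Bags: B1 = {a, b, d}  B2 = {b, c, d}  B3 = {b, d, e}  B4 = {b, d, f}
Tree: B1–B2, B2–B3, B3–B4

Each bag holds 3 vertices, so the decomposition has width 2, which upper-bounds the treewidth. For the lower bound, G contains the cycle b–a–d–c–b, so G is not a forest; only forests have treewidth ≤ 1, hence tw(G) ≥ 2. The upper and lower bounds meet at 2, so that is the treewidth.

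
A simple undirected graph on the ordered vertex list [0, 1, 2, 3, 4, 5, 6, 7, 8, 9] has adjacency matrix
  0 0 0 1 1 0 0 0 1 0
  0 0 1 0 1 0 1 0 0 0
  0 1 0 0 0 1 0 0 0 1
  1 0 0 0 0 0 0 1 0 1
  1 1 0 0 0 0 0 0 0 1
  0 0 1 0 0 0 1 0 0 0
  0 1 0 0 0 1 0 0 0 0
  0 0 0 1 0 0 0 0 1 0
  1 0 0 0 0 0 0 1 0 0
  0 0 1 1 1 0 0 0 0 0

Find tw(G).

2

A width-2 tree decomposition is:
Bags: B1 = {1, 5, 6}  B2 = {1, 2, 5}  B3 = {1, 2, 4}  B4 = {2, 4, 9}  B5 = {0, 4, 9}  B6 = {0, 3, 9}  B7 = {0, 3, 8}  B8 = {3, 7, 8}
Tree: B1–B2, B2–B3, B3–B4, B4–B5, B5–B6, B6–B7, B7–B8
Each bag holds 3 vertices, so the decomposition has width 2, which upper-bounds the treewidth. The edges 6–5–2–1–6 form a cycle, so G is not a tree and its treewidth is at least 2. Hence tw(G) = 2 exactly.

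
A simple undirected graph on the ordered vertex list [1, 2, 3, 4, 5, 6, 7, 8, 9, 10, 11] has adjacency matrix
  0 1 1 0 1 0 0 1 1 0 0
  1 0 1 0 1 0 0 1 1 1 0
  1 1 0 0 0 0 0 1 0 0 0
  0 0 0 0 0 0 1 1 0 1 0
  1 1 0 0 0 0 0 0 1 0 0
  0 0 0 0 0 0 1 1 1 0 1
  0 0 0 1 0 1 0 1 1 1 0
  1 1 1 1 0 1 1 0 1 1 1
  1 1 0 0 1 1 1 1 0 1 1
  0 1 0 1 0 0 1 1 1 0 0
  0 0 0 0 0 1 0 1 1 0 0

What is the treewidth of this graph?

3

A width-3 tree decomposition is:
Bags: B1 = {6, 7, 8, 9}  B2 = {7, 8, 9, 10}  B3 = {2, 8, 9, 10}  B4 = {1, 2, 8, 9}  B5 = {1, 2, 3, 8}  B6 = {1, 2, 5, 9}  B7 = {4, 7, 8, 10}  B8 = {6, 8, 9, 11}
Tree: B1–B2, B2–B3, B3–B4, B4–B5, B4–B6, B2–B7, B1–B8
The largest bag has 4 vertices, giving width 3; this decomposition certifies tw(G) ≤ 3. For the lower bound, the 4 vertices {1, 2, 8, 9} are pairwise adjacent, and any tree decomposition puts a clique entirely inside one bag — forcing width ≥ 3. Combining the bounds, tw(G) = 3.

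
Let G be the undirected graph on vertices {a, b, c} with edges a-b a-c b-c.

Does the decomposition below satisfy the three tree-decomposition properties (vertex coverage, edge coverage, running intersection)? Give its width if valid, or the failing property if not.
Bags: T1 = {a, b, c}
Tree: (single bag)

Vertex coverage: the bags together contain {a, b, c}, the full vertex set. Edge coverage: each edge of G has both endpoints in at least one bag. Running intersection: for every vertex, the bags containing it form a connected subtree. All three properties hold, so this is a valid tree decomposition of width max|bag| − 1 = 2, and hence tw(G) ≤ 2.

Yes; width 2.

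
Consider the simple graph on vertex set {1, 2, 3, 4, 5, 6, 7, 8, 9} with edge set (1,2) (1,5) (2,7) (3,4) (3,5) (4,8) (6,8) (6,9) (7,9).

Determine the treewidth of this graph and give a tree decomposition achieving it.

The largest bag has 3 vertices, giving width 2; this decomposition certifies tw(G) ≤ 2. Since 1–5–3–4–8–6–9–7–2–1 is a cycle in G, G is not acyclic. Forests are exactly the graphs of treewidth ≤ 1, so tw(G) ≥ 2. Hence tw(G) = 2 exactly.

Treewidth 2.
One such decomposition:
Bags: B1 = {1, 3, 5}  B2 = {1, 3, 4}  B3 = {1, 4, 8}  B4 = {1, 6, 8}  B5 = {1, 6, 9}  B6 = {1, 7, 9}  B7 = {1, 2, 7}
Tree: B1–B2, B2–B3, B3–B4, B4–B5, B5–B6, B6–B7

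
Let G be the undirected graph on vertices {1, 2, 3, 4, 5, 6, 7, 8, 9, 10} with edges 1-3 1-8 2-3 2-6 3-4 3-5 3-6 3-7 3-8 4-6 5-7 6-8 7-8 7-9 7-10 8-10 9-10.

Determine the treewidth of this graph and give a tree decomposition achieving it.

Each bag holds 3 vertices, so the decomposition has width 2, which upper-bounds the treewidth. Conversely, {7, 9, 10} is a clique of size 3, and the vertices of any clique must share a bag in every tree decomposition; so some bag has ≥ 3 vertices and tw(G) ≥ 2. The upper and lower bounds meet at 2, so that is the treewidth.

Treewidth 2.
One optimal decomposition is:
Bags: B1 = {3, 6, 8}  B2 = {3, 7, 8}  B3 = {3, 5, 7}  B4 = {3, 4, 6}  B5 = {7, 8, 10}  B6 = {2, 3, 6}  B7 = {1, 3, 8}  B8 = {7, 9, 10}
Tree: B1–B2, B2–B3, B1–B4, B2–B5, B1–B6, B2–B7, B5–B8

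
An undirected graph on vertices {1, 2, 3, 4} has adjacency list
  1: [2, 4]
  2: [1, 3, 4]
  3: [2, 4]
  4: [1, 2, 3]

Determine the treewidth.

2

A width-2 tree decomposition is:
Bags: B1 = {1, 2, 4}  B2 = {2, 3, 4}
Tree: B1–B2
Each bag holds 3 vertices, so the decomposition has width 2, which upper-bounds the treewidth. Conversely, {1, 2, 4} is a clique of size 3, and the vertices of any clique must share a bag in every tree decomposition; so some bag has ≥ 3 vertices and tw(G) ≥ 2. Combining the bounds, tw(G) = 2.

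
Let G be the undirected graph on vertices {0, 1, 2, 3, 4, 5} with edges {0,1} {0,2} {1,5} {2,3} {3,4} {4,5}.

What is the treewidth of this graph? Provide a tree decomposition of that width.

Each bag holds 3 vertices, so the decomposition has width 2, which upper-bounds the treewidth. For the lower bound, G contains the cycle 0–2–3–4–5–1–0, so G is not a forest; only forests have treewidth ≤ 1, hence tw(G) ≥ 2. Hence tw(G) = 2 exactly.

Treewidth 2.
One such decomposition:
Bags: B1 = {0, 2, 3}  B2 = {0, 3, 4}  B3 = {0, 4, 5}  B4 = {0, 1, 5}
Tree: B1–B2, B2–B3, B3–B4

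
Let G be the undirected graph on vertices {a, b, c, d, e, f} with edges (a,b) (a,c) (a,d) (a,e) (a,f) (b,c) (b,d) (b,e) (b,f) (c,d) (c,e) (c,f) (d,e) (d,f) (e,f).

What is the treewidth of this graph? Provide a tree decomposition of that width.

Treewidth 5.
One such decomposition:
Bags: B1 = {a, b, c, d, e, f}
Tree: (single bag)

With just one bag of size 6, the width is 6 − 1 = 5, so tw(G) ≤ 5. For the lower bound, the 6 vertices {a, b, c, d, e, f} are pairwise adjacent, and any tree decomposition puts a clique entirely inside one bag — forcing width ≥ 5. The upper and lower bounds meet at 5, so that is the treewidth.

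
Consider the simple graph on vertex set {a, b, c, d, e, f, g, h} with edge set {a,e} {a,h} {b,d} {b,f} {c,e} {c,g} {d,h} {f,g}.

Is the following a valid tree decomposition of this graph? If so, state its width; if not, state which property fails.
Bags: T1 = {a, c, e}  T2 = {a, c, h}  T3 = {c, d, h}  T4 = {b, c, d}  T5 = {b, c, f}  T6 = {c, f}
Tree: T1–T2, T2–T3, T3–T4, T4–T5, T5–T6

A tree decomposition must satisfy three properties: every vertex lies in some bag; for every edge, both endpoints lie together in some bag; and for every vertex, the bags containing it form a connected subtree. Here vertex g appears in no bag, so the decomposition is invalid.

No — vertex g appears in no bag.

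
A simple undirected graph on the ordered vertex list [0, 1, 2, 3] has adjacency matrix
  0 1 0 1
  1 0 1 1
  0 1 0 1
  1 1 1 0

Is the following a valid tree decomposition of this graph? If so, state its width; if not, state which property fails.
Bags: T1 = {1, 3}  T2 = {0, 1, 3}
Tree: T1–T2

No — vertex 2 appears in no bag.

A tree decomposition must satisfy three properties: every vertex lies in some bag; for every edge, both endpoints lie together in some bag; and for every vertex, the bags containing it form a connected subtree. Here vertex 2 appears in no bag, so the decomposition is invalid.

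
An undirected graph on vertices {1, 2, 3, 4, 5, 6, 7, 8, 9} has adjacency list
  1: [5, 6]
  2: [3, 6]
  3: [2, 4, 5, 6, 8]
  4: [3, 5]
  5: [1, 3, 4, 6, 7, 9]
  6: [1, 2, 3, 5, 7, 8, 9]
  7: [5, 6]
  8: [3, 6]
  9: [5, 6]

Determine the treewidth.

A width-2 tree decomposition is:
Bags: B1 = {3, 6, 8}  B2 = {3, 5, 6}  B3 = {5, 6, 9}  B4 = {3, 4, 5}  B5 = {5, 6, 7}  B6 = {1, 5, 6}  B7 = {2, 3, 6}
Tree: B1–B2, B2–B3, B2–B4, B2–B5, B3–B6, B1–B7
Every bag has size at most 3, so the width is 3 − 1 = 2 and tw(G) ≤ 2. On the other hand G contains the 3-clique {3, 4, 5}. A clique must lie in a single bag of any decomposition, so no decomposition can have width below 2. The upper and lower bounds meet at 2, so that is the treewidth.

2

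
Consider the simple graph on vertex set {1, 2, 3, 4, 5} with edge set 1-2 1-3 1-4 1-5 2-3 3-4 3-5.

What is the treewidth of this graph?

A width-2 tree decomposition is:
Bags: B1 = {1, 2, 3}  B2 = {1, 3, 4}  B3 = {1, 3, 5}
Tree: B1–B2, B2–B3
The largest bag has 3 vertices, giving width 2; this decomposition certifies tw(G) ≤ 2. On the other hand G contains the 3-clique {1, 2, 3}. A clique must lie in a single bag of any decomposition, so no decomposition can have width below 2. Combining the bounds, tw(G) = 2.

2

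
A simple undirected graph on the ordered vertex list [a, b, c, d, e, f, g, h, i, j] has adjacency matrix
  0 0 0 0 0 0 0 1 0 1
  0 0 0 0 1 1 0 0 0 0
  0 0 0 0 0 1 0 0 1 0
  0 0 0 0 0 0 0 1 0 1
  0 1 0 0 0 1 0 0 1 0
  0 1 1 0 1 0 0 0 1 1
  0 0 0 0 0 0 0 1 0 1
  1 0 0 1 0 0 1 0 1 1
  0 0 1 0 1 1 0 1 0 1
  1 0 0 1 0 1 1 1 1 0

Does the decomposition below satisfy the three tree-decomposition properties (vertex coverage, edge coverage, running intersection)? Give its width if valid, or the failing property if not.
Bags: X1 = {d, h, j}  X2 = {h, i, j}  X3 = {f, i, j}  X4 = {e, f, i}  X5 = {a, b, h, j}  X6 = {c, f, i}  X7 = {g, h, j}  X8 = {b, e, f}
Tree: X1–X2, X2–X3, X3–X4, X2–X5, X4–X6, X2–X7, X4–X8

A tree decomposition must satisfy three properties: every vertex lies in some bag; for every edge, both endpoints lie together in some bag; and for every vertex, the bags containing it form a connected subtree. Here bags containing vertex b are not connected in the tree, so the decomposition is invalid.

No — bags containing vertex b are not connected in the tree.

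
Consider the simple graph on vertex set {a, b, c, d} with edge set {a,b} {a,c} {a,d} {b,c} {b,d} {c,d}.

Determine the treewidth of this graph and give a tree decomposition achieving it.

Treewidth 3.
Bags: B1 = {a, b, c, d}
Tree: (single bag)

A single bag containing all 4 vertices is trivially a valid decomposition of width 3. Conversely, {a, b, c, d} is a clique of size 4, and the vertices of any clique must share a bag in every tree decomposition; so some bag has ≥ 4 vertices and tw(G) ≥ 3. The upper and lower bounds meet at 3, so that is the treewidth.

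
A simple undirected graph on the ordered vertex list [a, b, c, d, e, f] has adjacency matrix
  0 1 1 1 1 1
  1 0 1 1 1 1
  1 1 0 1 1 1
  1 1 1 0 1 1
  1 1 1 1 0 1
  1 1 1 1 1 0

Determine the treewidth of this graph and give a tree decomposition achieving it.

A single bag containing all 6 vertices is trivially a valid decomposition of width 5. Conversely, {a, b, c, d, e, f} is a clique of size 6, and the vertices of any clique must share a bag in every tree decomposition; so some bag has ≥ 6 vertices and tw(G) ≥ 5. Hence tw(G) = 5 exactly.

Treewidth 5.
One optimal decomposition is:
Bags: B1 = {a, b, c, d, e, f}
Tree: (single bag)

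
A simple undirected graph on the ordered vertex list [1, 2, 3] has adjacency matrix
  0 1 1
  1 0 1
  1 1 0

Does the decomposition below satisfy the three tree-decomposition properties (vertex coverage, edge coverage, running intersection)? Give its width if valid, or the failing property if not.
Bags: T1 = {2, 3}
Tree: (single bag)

No — vertex 1 appears in no bag.

A tree decomposition must satisfy three properties: every vertex lies in some bag; for every edge, both endpoints lie together in some bag; and for every vertex, the bags containing it form a connected subtree. Here vertex 1 appears in no bag, so the decomposition is invalid.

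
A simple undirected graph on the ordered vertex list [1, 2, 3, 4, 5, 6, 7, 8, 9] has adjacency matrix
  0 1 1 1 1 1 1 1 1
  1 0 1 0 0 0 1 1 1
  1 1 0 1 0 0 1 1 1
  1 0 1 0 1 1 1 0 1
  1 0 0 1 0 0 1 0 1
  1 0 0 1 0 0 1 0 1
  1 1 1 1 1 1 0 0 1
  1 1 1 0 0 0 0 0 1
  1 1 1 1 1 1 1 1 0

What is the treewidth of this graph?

4

A width-4 tree decomposition is:
Bags: B1 = {1, 2, 3, 7, 9}  B2 = {1, 3, 4, 7, 9}  B3 = {1, 4, 5, 7, 9}  B4 = {1, 4, 6, 7, 9}  B5 = {1, 2, 3, 8, 9}
Tree: B1–B2, B2–B3, B2–B4, B1–B5
The largest bag has 5 vertices, giving width 4; this decomposition certifies tw(G) ≤ 4. For the lower bound, the 5 vertices {1, 2, 3, 8, 9} are pairwise adjacent, and any tree decomposition puts a clique entirely inside one bag — forcing width ≥ 4. The upper and lower bounds meet at 4, so that is the treewidth.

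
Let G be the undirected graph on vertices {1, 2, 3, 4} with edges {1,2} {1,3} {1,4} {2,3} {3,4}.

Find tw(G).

2

A width-2 tree decomposition is:
Bags: B1 = {1, 2, 3}  B2 = {1, 3, 4}
Tree: B1–B2
The largest bag has 3 vertices, giving width 2; this decomposition certifies tw(G) ≤ 2. On the other hand G contains the 3-clique {1, 2, 3}. A clique must lie in a single bag of any decomposition, so no decomposition can have width below 2. Hence tw(G) = 2 exactly.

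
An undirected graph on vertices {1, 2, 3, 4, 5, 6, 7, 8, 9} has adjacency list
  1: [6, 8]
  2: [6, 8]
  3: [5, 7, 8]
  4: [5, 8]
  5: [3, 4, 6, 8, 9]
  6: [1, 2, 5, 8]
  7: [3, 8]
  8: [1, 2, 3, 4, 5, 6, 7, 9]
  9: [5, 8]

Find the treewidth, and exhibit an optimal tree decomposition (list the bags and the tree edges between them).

Treewidth 2.
One optimal decomposition is:
Bags: B1 = {5, 6, 8}  B2 = {5, 8, 9}  B3 = {4, 5, 8}  B4 = {3, 5, 8}  B5 = {2, 6, 8}  B6 = {1, 6, 8}  B7 = {3, 7, 8}
Tree: B1–B2, B1–B3, B2–B4, B1–B5, B1–B6, B4–B7

Each bag holds 3 vertices, so the decomposition has width 2, which upper-bounds the treewidth. Conversely, {1, 6, 8} is a clique of size 3, and the vertices of any clique must share a bag in every tree decomposition; so some bag has ≥ 3 vertices and tw(G) ≥ 2. The upper and lower bounds meet at 2, so that is the treewidth.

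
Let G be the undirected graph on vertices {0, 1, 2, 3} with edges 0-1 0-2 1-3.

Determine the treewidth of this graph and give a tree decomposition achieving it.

The largest bag has 2 vertices, giving width 1; this decomposition certifies tw(G) ≤ 1. Any graph with an edge has treewidth ≥ 1, and G has the edge 1–3. Therefore the treewidth is 1.

Treewidth 1.
One such decomposition:
Bags: B1 = {1, 3}  B2 = {0, 1}  B3 = {0, 2}
Tree: B1–B2, B2–B3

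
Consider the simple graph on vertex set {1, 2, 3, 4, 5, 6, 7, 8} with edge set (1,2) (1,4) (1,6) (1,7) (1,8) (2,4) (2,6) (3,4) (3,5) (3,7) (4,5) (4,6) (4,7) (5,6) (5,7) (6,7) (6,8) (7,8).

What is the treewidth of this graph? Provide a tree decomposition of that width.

Treewidth 3.
Bags: B1 = {1, 4, 6, 7}  B2 = {1, 2, 4, 6}  B3 = {1, 6, 7, 8}  B4 = {4, 5, 6, 7}  B5 = {3, 4, 5, 7}
Tree: B1–B2, B1–B3, B1–B4, B4–B5

Each bag holds 4 vertices, so the decomposition has width 3, which upper-bounds the treewidth. For the lower bound, the 4 vertices {1, 6, 7, 8} are pairwise adjacent, and any tree decomposition puts a clique entirely inside one bag — forcing width ≥ 3. The upper and lower bounds meet at 3, so that is the treewidth.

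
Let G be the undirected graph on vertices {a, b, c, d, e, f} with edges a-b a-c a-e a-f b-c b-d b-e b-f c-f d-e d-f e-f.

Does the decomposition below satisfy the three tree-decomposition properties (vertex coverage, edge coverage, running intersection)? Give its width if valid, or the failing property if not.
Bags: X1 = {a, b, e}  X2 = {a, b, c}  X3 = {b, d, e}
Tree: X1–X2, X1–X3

No — vertex f appears in no bag.

A tree decomposition must satisfy three properties: every vertex lies in some bag; for every edge, both endpoints lie together in some bag; and for every vertex, the bags containing it form a connected subtree. Here vertex f appears in no bag, so the decomposition is invalid.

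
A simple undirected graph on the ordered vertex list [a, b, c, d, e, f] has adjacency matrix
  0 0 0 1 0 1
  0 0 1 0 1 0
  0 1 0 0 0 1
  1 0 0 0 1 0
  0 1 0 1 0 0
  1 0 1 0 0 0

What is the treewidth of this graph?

A width-2 tree decomposition is:
Bags: B1 = {a, d, f}  B2 = {d, e, f}  B3 = {b, e, f}  B4 = {b, c, f}
Tree: B1–B2, B2–B3, B3–B4
Each bag holds 3 vertices, so the decomposition has width 2, which upper-bounds the treewidth. The edges f–a–d–e–b–c–f form a cycle, so G is not a tree and its treewidth is at least 2. Combining the bounds, tw(G) = 2.

2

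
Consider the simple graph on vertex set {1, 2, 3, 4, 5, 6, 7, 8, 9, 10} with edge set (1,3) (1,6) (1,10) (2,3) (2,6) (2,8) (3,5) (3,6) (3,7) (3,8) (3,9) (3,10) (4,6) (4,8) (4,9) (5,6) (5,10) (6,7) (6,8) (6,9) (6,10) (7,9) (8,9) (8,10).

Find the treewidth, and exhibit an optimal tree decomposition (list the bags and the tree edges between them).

Each bag holds 4 vertices, so the decomposition has width 3, which upper-bounds the treewidth. For the lower bound, the 4 vertices {3, 6, 8, 9} are pairwise adjacent, and any tree decomposition puts a clique entirely inside one bag — forcing width ≥ 3. Hence tw(G) = 3 exactly.

Treewidth 3.
One optimal decomposition is:
Bags: B1 = {3, 6, 8, 9}  B2 = {3, 6, 7, 9}  B3 = {3, 6, 8, 10}  B4 = {4, 6, 8, 9}  B5 = {1, 3, 6, 10}  B6 = {2, 3, 6, 8}  B7 = {3, 5, 6, 10}
Tree: B1–B2, B1–B3, B1–B4, B3–B5, B3–B6, B5–B7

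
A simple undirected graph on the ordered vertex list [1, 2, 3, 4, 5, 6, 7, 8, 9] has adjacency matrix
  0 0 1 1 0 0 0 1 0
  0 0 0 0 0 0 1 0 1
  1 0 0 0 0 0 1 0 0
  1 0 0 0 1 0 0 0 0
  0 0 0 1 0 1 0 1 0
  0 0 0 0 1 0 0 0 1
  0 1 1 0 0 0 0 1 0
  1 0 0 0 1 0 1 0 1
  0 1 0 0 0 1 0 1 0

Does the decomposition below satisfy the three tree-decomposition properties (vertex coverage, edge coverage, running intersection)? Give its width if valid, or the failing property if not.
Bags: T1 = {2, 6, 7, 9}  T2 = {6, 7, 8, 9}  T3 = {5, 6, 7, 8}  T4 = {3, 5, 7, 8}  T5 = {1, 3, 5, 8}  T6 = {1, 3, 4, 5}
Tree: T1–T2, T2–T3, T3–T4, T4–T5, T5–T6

Every vertex of G appears in some bag (union = {1, 2, 3, 4, 5, 6, 7, 8, 9}); every edge is covered by a bag; and for each vertex v the set of bags containing v is connected in the bag tree. The decomposition is therefore valid. The largest bag has 4 vertices, so the width is 3.

Yes; width 3.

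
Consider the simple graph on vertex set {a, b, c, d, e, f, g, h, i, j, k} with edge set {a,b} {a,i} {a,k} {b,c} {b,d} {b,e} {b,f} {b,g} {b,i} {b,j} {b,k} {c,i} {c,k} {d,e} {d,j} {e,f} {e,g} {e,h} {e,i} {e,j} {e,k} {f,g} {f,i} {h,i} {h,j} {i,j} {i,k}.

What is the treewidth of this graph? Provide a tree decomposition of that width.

Every bag has size at most 4, so the width is 4 − 1 = 3 and tw(G) ≤ 3. Conversely, {e, h, i, j} is a clique of size 4, and the vertices of any clique must share a bag in every tree decomposition; so some bag has ≥ 4 vertices and tw(G) ≥ 3. Therefore the treewidth is 3.

Treewidth 3.
Bags: B1 = {b, e, f, i}  B2 = {b, e, i, j}  B3 = {b, d, e, j}  B4 = {e, h, i, j}  B5 = {b, e, i, k}  B6 = {a, b, i, k}  B7 = {b, c, i, k}  B8 = {b, e, f, g}
Tree: B1–B2, B2–B3, B2–B4, B2–B5, B5–B6, B5–B7, B1–B8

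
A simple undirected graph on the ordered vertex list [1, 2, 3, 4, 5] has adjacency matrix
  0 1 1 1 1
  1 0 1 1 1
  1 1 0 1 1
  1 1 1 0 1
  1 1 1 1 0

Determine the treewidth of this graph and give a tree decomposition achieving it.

With just one bag of size 5, the width is 5 − 1 = 4, so tw(G) ≤ 4. For the lower bound, the 5 vertices {1, 2, 3, 4, 5} are pairwise adjacent, and any tree decomposition puts a clique entirely inside one bag — forcing width ≥ 4. Therefore the treewidth is 4.

Treewidth 4.
Bags: B1 = {1, 2, 3, 4, 5}
Tree: (single bag)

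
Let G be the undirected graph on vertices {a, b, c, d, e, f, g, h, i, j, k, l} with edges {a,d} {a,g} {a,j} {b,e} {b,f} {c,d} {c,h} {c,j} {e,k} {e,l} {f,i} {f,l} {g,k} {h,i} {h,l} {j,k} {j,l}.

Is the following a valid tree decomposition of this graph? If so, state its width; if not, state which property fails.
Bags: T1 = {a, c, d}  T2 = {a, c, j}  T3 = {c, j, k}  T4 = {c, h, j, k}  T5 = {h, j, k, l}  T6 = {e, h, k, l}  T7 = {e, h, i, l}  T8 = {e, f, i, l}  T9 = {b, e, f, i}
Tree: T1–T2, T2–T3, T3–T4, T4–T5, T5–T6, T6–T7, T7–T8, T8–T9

No — vertex g appears in no bag.

A tree decomposition must satisfy three properties: every vertex lies in some bag; for every edge, both endpoints lie together in some bag; and for every vertex, the bags containing it form a connected subtree. Here vertex g appears in no bag, so the decomposition is invalid.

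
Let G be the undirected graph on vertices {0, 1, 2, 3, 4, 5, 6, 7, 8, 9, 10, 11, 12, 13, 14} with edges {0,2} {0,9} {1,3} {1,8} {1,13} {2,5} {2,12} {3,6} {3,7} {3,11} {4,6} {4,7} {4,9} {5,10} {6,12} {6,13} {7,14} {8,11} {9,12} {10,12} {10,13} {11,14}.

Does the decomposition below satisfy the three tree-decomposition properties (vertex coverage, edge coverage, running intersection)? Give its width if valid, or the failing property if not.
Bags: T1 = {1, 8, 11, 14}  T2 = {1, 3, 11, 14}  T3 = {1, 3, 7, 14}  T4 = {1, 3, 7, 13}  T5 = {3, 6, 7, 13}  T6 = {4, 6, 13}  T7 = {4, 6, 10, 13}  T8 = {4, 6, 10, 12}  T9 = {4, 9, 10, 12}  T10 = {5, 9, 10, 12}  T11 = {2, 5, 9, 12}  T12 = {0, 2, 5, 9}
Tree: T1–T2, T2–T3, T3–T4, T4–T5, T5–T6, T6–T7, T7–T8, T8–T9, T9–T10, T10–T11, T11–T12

No — edge (7,4) lies in no bag.

A tree decomposition must satisfy three properties: every vertex lies in some bag; for every edge, both endpoints lie together in some bag; and for every vertex, the bags containing it form a connected subtree. Here edge (7,4) lies in no bag, so the decomposition is invalid.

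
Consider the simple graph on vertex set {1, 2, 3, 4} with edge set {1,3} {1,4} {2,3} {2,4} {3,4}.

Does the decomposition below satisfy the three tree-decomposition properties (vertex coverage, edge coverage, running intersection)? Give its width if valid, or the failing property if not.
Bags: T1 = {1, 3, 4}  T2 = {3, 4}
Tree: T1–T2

A tree decomposition must satisfy three properties: every vertex lies in some bag; for every edge, both endpoints lie together in some bag; and for every vertex, the bags containing it form a connected subtree. Here vertex 2 appears in no bag, so the decomposition is invalid.

No — vertex 2 appears in no bag.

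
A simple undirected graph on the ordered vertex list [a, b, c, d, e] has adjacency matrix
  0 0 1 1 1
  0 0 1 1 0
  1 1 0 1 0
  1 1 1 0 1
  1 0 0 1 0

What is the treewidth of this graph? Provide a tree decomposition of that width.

Each bag holds 3 vertices, so the decomposition has width 2, which upper-bounds the treewidth. On the other hand G contains the 3-clique {a, d, e}. A clique must lie in a single bag of any decomposition, so no decomposition can have width below 2. The upper and lower bounds meet at 2, so that is the treewidth.

Treewidth 2.
Bags: B1 = {a, c, d}  B2 = {b, c, d}  B3 = {a, d, e}
Tree: B1–B2, B1–B3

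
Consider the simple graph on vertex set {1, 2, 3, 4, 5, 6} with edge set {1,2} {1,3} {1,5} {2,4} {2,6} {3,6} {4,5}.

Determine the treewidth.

2

A width-2 tree decomposition is:
Bags: B1 = {1, 3, 6}  B2 = {1, 2, 6}  B3 = {1, 2, 5}  B4 = {2, 4, 5}
Tree: B1–B2, B2–B3, B3–B4
Every bag has size at most 3, so the width is 3 − 1 = 2 and tw(G) ≤ 2. For the lower bound, G contains the cycle 3–6–2–1–3, so G is not a forest; only forests have treewidth ≤ 1, hence tw(G) ≥ 2. The upper and lower bounds meet at 2, so that is the treewidth.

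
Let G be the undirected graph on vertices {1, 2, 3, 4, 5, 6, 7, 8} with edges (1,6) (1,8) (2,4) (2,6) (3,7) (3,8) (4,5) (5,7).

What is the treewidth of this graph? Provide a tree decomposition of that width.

Treewidth 2.
One such decomposition:
Bags: B1 = {3, 7, 8}  B2 = {1, 7, 8}  B3 = {1, 6, 7}  B4 = {2, 6, 7}  B5 = {2, 4, 7}  B6 = {4, 5, 7}
Tree: B1–B2, B2–B3, B3–B4, B4–B5, B5–B6

Every bag has size at most 3, so the width is 3 − 1 = 2 and tw(G) ≤ 2. The edges 7–3–8–1–6–2–4–5–7 form a cycle, so G is not a tree and its treewidth is at least 2. Hence tw(G) = 2 exactly.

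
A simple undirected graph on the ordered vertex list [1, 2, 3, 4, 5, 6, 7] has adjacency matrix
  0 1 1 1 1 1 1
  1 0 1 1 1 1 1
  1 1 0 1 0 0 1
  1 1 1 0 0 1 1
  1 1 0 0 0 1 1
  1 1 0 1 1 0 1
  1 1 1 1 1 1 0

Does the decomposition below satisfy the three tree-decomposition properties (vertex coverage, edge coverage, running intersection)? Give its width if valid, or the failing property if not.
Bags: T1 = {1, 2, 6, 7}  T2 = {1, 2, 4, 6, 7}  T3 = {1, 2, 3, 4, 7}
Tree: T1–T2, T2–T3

A tree decomposition must satisfy three properties: every vertex lies in some bag; for every edge, both endpoints lie together in some bag; and for every vertex, the bags containing it form a connected subtree. Here vertex 5 appears in no bag, so the decomposition is invalid.

No — vertex 5 appears in no bag.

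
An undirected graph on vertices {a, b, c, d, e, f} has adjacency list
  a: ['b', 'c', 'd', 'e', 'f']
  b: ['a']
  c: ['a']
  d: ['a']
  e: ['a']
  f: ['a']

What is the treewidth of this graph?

A width-1 tree decomposition is:
Bags: B1 = {a, d}  B2 = {a, e}  B3 = {a, b}  B4 = {a, c}  B5 = {a, f}
Tree: B1–B2, B1–B3, B1–B4, B2–B5
Every bag has size at most 2, so the width is 2 − 1 = 1 and tw(G) ≤ 1. G has an edge, so its treewidth is at least 1. The upper and lower bounds meet at 1, so that is the treewidth.

1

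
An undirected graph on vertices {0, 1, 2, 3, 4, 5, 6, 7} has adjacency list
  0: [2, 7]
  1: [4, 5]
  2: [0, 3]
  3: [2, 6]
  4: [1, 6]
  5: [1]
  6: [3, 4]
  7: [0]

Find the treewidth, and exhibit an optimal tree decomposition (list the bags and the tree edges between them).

Treewidth 1.
One such decomposition:
Bags: B1 = {0, 7}  B2 = {0, 2}  B3 = {2, 3}  B4 = {3, 6}  B5 = {4, 6}  B6 = {1, 4}  B7 = {1, 5}
Tree: B1–B2, B2–B3, B3–B4, B4–B5, B5–B6, B6–B7

Every bag has size at most 2, so the width is 2 − 1 = 1 and tw(G) ≤ 1. Any graph with an edge has treewidth ≥ 1, and G has the edge 7–0. Hence tw(G) = 1 exactly.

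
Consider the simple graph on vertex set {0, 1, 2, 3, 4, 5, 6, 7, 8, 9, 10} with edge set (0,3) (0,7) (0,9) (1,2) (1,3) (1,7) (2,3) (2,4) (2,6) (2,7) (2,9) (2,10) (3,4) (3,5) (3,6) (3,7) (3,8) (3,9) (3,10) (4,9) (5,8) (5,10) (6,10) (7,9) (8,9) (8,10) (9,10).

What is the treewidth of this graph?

A width-3 tree decomposition is:
Bags: B1 = {2, 3, 9, 10}  B2 = {3, 8, 9, 10}  B3 = {2, 3, 7, 9}  B4 = {2, 3, 6, 10}  B5 = {2, 3, 4, 9}  B6 = {0, 3, 7, 9}  B7 = {3, 5, 8, 10}  B8 = {1, 2, 3, 7}
Tree: B1–B2, B1–B3, B1–B4, B1–B5, B3–B6, B2–B7, B3–B8
Each bag holds 4 vertices, so the decomposition has width 3, which upper-bounds the treewidth. For the lower bound, the 4 vertices {0, 3, 7, 9} are pairwise adjacent, and any tree decomposition puts a clique entirely inside one bag — forcing width ≥ 3. Therefore the treewidth is 3.

3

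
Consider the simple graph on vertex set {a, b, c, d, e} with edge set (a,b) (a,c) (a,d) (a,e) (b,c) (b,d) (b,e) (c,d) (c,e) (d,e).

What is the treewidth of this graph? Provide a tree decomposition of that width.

Treewidth 4.
One optimal decomposition is:
Bags: B1 = {a, b, c, d, e}
Tree: (single bag)

With just one bag of size 5, the width is 5 − 1 = 4, so tw(G) ≤ 4. For the lower bound, the 5 vertices {a, b, c, d, e} are pairwise adjacent, and any tree decomposition puts a clique entirely inside one bag — forcing width ≥ 4. Therefore the treewidth is 4.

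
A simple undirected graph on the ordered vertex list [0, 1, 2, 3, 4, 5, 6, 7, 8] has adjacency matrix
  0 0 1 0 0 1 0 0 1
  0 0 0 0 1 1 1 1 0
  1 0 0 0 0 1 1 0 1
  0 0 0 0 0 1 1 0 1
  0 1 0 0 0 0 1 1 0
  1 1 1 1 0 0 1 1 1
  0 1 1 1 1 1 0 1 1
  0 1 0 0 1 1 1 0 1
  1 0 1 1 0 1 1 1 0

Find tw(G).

A width-3 tree decomposition is:
Bags: B1 = {1, 5, 6, 7}  B2 = {1, 4, 6, 7}  B3 = {5, 6, 7, 8}  B4 = {2, 5, 6, 8}  B5 = {0, 2, 5, 8}  B6 = {3, 5, 6, 8}
Tree: B1–B2, B1–B3, B3–B4, B4–B5, B3–B6
Each bag holds 4 vertices, so the decomposition has width 3, which upper-bounds the treewidth. For the lower bound, the 4 vertices {1, 4, 6, 7} are pairwise adjacent, and any tree decomposition puts a clique entirely inside one bag — forcing width ≥ 3. Hence tw(G) = 3 exactly.

3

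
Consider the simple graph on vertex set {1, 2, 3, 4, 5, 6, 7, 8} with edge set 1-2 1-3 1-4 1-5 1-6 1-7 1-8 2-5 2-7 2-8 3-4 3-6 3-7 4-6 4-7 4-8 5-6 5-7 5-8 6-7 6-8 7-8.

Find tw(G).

4

A width-4 tree decomposition is:
Bags: B1 = {1, 4, 6, 7, 8}  B2 = {1, 5, 6, 7, 8}  B3 = {1, 3, 4, 6, 7}  B4 = {1, 2, 5, 7, 8}
Tree: B1–B2, B1–B3, B2–B4
Every bag has size at most 5, so the width is 5 − 1 = 4 and tw(G) ≤ 4. On the other hand G contains the 5-clique {1, 2, 5, 7, 8}. A clique must lie in a single bag of any decomposition, so no decomposition can have width below 4. The upper and lower bounds meet at 4, so that is the treewidth.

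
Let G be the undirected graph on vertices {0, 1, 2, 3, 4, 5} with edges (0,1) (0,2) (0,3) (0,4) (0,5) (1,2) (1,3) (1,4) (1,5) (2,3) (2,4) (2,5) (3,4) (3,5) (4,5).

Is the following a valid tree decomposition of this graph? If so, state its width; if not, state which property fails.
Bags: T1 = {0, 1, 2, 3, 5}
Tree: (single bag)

No — vertex 4 appears in no bag.

A tree decomposition must satisfy three properties: every vertex lies in some bag; for every edge, both endpoints lie together in some bag; and for every vertex, the bags containing it form a connected subtree. Here vertex 4 appears in no bag, so the decomposition is invalid.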